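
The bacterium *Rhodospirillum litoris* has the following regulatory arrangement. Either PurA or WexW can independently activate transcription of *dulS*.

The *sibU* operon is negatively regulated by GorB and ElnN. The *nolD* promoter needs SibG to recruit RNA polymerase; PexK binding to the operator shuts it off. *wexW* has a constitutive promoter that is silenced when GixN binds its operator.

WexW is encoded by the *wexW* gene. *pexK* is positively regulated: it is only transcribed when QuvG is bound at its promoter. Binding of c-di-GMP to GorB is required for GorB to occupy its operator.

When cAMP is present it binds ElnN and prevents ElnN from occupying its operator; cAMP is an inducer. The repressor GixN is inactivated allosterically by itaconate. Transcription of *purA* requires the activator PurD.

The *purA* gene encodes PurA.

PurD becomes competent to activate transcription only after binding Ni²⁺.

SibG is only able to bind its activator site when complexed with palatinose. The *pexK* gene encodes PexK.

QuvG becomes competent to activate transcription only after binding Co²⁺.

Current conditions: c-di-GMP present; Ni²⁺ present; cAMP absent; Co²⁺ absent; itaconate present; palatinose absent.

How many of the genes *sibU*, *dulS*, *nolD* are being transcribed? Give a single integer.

c-di-GMP is present, so GorB is active.
cAMP is absent, so ElnN is active.
With repressor GorB bound, *sibU* is not transcribed.
→ *sibU* is OFF.
Ni²⁺ is present, so PurD is active.
No repressor is bound and PurD is active, so *purA* is transcribed.
So PurA is produced and active.
Itaconate is present, so GixN is inactive.
With no repressor bound, *wexW* is transcribed.
So WexW is produced and active.
Activator PurA is present, so *dulS* is transcribed.
→ *dulS* is ON.
Co²⁺ is absent, so QuvG is inactive.
Required activator QuvG is absent, so *pexK* is not transcribed.
So PexK is not produced.
Palatinose is absent, so SibG is inactive.
Required activator SibG is absent, so *nolD* is not transcribed.
→ *nolD* is OFF.
1 of the 3 genes is transcribed.

1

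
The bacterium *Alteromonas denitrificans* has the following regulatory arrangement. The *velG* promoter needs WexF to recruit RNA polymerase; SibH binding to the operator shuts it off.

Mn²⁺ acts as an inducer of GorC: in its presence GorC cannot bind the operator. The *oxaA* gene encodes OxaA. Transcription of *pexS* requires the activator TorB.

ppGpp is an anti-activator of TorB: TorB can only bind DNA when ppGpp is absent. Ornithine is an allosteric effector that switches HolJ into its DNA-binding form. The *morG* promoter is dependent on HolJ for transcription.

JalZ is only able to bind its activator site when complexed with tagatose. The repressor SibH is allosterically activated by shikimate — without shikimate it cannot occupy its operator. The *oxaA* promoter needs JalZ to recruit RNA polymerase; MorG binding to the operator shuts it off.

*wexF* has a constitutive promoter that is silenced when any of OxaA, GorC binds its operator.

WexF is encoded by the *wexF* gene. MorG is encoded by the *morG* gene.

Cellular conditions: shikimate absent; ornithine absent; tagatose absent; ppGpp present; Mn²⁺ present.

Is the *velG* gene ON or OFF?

Shikimate is absent, so SibH is inactive.
Tagatose is absent, so JalZ is inactive.
Ornithine is absent, so HolJ is inactive.
Required activator HolJ is absent, so *morG* is not transcribed.
So MorG is not produced.
Required activator JalZ is absent, so *oxaA* is not transcribed.
So OxaA is not produced.
Mn²⁺ is present, so GorC is inactive.
With no repressor bound, *wexF* is transcribed.
So WexF is produced and active.
No repressor is bound and WexF is active, so *velG* is transcribed.

ON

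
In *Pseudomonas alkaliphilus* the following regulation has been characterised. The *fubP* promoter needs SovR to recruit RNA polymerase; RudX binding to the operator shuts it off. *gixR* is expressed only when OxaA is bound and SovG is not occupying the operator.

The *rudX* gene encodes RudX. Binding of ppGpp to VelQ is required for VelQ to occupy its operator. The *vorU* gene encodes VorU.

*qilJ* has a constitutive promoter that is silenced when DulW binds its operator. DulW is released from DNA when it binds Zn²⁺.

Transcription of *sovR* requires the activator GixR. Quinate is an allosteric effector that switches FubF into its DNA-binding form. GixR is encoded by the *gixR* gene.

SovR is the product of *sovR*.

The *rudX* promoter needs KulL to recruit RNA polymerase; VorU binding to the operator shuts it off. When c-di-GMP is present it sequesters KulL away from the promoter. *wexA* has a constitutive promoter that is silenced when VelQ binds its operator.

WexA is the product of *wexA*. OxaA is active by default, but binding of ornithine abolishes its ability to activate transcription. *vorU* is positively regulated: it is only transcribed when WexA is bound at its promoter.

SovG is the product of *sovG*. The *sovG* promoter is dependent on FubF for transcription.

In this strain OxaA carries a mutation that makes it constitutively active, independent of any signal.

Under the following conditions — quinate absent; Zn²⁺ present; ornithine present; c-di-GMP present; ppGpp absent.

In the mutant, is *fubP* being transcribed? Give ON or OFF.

ppGpp is absent, so VelQ is inactive.
With no repressor bound, *wexA* is transcribed.
So WexA is produced and active.
No repressor is bound and WexA is active, so *vorU* is transcribed.
So VorU is produced and active.
c-di-GMP is present, so KulL is inactive.
With repressor VorU bound, *rudX* is not transcribed.
So RudX is not produced.
Quinate is absent, so FubF is inactive.
Required activator FubF is absent, so *sovG* is not transcribed.
So SovG is not produced.
OxaA is constitutively active in this strain.
No repressor is bound and OxaA is active, so *gixR* is transcribed.
So GixR is produced and active.
No repressor is bound and GixR is active, so *sovR* is transcribed.
So SovR is produced and active.
No repressor is bound and SovR is active, so *fubP* is transcribed.

ON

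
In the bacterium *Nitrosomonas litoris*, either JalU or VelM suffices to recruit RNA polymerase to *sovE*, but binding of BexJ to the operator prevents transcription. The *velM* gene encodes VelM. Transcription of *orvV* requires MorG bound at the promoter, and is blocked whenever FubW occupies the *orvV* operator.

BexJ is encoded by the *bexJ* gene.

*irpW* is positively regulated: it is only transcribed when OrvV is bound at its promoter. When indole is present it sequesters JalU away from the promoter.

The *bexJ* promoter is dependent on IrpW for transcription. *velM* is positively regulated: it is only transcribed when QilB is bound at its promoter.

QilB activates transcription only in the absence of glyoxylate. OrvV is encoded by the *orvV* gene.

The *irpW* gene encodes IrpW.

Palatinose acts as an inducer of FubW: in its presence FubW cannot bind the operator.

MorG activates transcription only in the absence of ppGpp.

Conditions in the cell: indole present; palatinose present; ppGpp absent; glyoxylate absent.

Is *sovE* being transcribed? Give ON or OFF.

OFF

Indole is present, so JalU is inactive.
Glyoxylate is absent, so QilB is active.
No repressor is bound and QilB is active, so *velM* is transcribed.
So VelM is produced and active.
ppGpp is absent, so MorG is active.
Palatinose is present, so FubW is inactive.
No repressor is bound and MorG is active, so *orvV* is transcribed.
So OrvV is produced and active.
No repressor is bound and OrvV is active, so *irpW* is transcribed.
So IrpW is produced and active.
No repressor is bound and IrpW is active, so *bexJ* is transcribed.
So BexJ is produced and active.
With repressor BexJ bound, *sovE* is not transcribed.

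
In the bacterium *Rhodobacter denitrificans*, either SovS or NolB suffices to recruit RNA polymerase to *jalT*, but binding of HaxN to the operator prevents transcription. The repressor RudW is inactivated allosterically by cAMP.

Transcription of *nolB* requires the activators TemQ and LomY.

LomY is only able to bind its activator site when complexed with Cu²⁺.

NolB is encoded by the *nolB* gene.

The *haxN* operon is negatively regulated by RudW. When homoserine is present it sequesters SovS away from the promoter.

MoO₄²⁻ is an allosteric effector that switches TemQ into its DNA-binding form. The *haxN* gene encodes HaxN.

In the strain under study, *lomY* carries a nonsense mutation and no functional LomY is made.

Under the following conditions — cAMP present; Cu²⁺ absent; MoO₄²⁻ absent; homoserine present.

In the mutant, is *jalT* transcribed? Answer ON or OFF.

Homoserine is present, so SovS is inactive.
cAMP is present, so RudW is inactive.
With no repressor bound, *haxN* is transcribed.
So HaxN is produced and active.
MoO₄²⁻ is absent, so TemQ is inactive.
LomY is non-functional in this strain, so it has no effect.
Required activator TemQ is absent, so *nolB* is not transcribed.
So NolB is not produced.
With repressor HaxN bound, *jalT* is not transcribed.

OFF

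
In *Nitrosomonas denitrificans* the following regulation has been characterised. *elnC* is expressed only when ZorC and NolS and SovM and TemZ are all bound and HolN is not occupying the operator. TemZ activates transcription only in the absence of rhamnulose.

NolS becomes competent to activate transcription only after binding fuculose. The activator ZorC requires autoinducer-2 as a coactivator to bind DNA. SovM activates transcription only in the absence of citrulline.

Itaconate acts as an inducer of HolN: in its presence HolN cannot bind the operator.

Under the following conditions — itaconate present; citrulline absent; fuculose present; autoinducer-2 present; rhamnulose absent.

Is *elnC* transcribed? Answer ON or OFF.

ON

Itaconate is present, so HolN is inactive.
Autoinducer-2 is present, so ZorC is active.
Fuculose is present, so NolS is active.
Citrulline is absent, so SovM is active.
Rhamnulose is absent, so TemZ is active.
No repressor is bound and ZorC and NolS and SovM and TemZ are active, so *elnC* is transcribed.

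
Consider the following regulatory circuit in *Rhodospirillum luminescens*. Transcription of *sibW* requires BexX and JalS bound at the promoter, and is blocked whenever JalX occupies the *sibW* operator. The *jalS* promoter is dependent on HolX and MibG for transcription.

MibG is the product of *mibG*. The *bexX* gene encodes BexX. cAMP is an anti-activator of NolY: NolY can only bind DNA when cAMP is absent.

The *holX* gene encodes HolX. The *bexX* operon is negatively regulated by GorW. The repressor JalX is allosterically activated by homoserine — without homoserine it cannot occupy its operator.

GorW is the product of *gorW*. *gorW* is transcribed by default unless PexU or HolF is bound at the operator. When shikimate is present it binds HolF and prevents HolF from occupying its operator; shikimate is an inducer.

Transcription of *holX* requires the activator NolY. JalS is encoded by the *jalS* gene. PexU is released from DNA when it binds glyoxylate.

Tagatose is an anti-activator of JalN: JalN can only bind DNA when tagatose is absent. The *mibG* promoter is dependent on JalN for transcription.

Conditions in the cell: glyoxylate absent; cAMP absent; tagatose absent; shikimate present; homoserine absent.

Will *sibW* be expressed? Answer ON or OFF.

ON

Glyoxylate is absent, so PexU is active.
Shikimate is present, so HolF is inactive.
With repressor PexU bound, *gorW* is not transcribed.
So GorW is not produced.
With no repressor bound, *bexX* is transcribed.
So BexX is produced and active.
Homoserine is absent, so JalX is inactive.
cAMP is absent, so NolY is active.
No repressor is bound and NolY is active, so *holX* is transcribed.
So HolX is produced and active.
Tagatose is absent, so JalN is active.
No repressor is bound and JalN is active, so *mibG* is transcribed.
So MibG is produced and active.
No repressor is bound and HolX and MibG are active, so *jalS* is transcribed.
So JalS is produced and active.
No repressor is bound and BexX and JalS are active, so *sibW* is transcribed.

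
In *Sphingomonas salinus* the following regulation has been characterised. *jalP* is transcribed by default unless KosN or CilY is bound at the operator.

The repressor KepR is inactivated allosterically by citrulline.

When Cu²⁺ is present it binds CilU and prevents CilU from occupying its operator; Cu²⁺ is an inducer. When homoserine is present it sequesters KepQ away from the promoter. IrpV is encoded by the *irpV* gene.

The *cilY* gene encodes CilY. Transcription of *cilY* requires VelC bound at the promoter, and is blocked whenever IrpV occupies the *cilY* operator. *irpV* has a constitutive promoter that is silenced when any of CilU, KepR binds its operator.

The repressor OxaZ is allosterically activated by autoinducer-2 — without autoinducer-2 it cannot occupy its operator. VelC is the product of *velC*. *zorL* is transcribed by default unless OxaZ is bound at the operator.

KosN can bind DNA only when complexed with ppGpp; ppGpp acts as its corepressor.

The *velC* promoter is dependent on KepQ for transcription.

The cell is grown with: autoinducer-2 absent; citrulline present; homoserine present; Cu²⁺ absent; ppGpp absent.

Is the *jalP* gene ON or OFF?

ON

ppGpp is absent, so KosN is inactive.
Cu²⁺ is absent, so CilU is active.
Citrulline is present, so KepR is inactive.
With repressor CilU bound, *irpV* is not transcribed.
So IrpV is not produced.
Homoserine is present, so KepQ is inactive.
Required activator KepQ is absent, so *velC* is not transcribed.
So VelC is not produced.
Required activator VelC is absent, so *cilY* is not transcribed.
So CilY is not produced.
With no repressor bound, *jalP* is transcribed.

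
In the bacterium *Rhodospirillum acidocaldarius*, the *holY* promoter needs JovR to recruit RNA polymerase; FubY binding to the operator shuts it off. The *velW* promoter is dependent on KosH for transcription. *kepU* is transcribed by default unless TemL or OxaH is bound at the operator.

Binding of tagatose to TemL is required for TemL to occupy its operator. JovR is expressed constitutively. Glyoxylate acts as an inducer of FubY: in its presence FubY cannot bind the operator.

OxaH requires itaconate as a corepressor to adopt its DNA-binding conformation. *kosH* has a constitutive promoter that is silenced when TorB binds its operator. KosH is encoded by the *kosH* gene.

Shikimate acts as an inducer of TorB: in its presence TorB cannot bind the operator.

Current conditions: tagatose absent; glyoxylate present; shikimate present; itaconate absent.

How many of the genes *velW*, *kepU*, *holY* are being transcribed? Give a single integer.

Shikimate is present, so TorB is inactive.
With no repressor bound, *kosH* is transcribed.
So KosH is produced and active.
No repressor is bound and KosH is active, so *velW* is transcribed.
→ *velW* is ON.
Tagatose is absent, so TemL is inactive.
Itaconate is absent, so OxaH is inactive.
With no repressor bound, *kepU* is transcribed.
→ *kepU* is ON.
Glyoxylate is present, so FubY is inactive.
JovR is produced constitutively and is active.
No repressor is bound and JovR is active, so *holY* is transcribed.
→ *holY* is ON.
3 of the 3 genes are transcribed.

3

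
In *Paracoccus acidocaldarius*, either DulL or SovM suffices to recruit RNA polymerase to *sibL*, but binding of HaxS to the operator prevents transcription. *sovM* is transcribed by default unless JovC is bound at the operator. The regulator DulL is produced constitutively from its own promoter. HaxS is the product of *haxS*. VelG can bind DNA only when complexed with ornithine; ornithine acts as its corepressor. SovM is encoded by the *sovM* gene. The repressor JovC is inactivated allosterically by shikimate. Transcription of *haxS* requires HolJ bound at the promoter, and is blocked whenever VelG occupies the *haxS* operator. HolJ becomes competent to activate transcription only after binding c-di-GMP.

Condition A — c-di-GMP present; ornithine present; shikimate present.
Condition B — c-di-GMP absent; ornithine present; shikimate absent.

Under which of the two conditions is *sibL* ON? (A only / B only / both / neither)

Condition A:
c-di-GMP is present, so HolJ is active.
Ornithine is present, so VelG is active.
With repressor VelG bound, *haxS* is not transcribed.
So HaxS is not produced.
DulL is produced constitutively and is active.
Shikimate is present, so JovC is inactive.
With no repressor bound, *sovM* is transcribed.
So SovM is produced and active.
Activator DulL is present, so *sibL* is transcribed.
→ *sibL* is ON in A.
Condition B:
c-di-GMP is absent, so HolJ is inactive.
Ornithine is present, so VelG is active.
With repressor VelG bound, *haxS* is not transcribed.
So HaxS is not produced.
DulL is produced constitutively and is active.
Shikimate is absent, so JovC is active.
With repressor JovC bound, *sovM* is not transcribed.
So SovM is not produced.
Activator DulL is present, so *sibL* is transcribed.
→ *sibL* is ON in B.

both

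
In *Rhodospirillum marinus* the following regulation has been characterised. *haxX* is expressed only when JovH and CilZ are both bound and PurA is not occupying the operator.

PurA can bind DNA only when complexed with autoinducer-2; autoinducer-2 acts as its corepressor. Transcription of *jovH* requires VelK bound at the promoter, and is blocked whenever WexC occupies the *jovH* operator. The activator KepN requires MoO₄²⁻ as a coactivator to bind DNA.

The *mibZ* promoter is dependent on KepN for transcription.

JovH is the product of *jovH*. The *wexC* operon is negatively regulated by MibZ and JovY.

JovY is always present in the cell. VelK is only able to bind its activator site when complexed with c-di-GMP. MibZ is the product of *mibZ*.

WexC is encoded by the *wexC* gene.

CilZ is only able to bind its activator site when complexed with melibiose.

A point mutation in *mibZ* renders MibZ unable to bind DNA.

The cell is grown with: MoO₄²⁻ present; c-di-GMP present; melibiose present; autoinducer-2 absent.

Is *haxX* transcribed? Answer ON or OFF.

MibZ is non-functional in this strain, so it has no effect.
JovY is produced constitutively and is active.
With repressor JovY bound, *wexC* is not transcribed.
So WexC is not produced.
c-di-GMP is present, so VelK is active.
No repressor is bound and VelK is active, so *jovH* is transcribed.
So JovH is produced and active.
Autoinducer-2 is absent, so PurA is inactive.
Melibiose is present, so CilZ is active.
No repressor is bound and JovH and CilZ are active, so *haxX* is transcribed.

ON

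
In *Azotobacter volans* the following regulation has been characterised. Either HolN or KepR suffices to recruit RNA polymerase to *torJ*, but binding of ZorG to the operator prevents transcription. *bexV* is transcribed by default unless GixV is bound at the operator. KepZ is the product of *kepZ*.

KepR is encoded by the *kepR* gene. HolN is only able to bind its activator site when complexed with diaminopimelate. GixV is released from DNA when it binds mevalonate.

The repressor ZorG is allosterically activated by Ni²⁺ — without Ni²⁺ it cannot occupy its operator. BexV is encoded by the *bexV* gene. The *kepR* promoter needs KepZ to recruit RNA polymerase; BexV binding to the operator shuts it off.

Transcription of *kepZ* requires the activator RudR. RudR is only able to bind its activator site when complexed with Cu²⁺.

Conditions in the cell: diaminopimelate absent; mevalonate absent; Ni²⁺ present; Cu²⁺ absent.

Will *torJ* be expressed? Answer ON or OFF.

Diaminopimelate is absent, so HolN is inactive.
Mevalonate is absent, so GixV is active.
With repressor GixV bound, *bexV* is not transcribed.
So BexV is not produced.
Cu²⁺ is absent, so RudR is inactive.
Required activator RudR is absent, so *kepZ* is not transcribed.
So KepZ is not produced.
Required activator KepZ is absent, so *kepR* is not transcribed.
So KepR is not produced.
Ni²⁺ is present, so ZorG is active.
With repressor ZorG bound, *torJ* is not transcribed.

OFF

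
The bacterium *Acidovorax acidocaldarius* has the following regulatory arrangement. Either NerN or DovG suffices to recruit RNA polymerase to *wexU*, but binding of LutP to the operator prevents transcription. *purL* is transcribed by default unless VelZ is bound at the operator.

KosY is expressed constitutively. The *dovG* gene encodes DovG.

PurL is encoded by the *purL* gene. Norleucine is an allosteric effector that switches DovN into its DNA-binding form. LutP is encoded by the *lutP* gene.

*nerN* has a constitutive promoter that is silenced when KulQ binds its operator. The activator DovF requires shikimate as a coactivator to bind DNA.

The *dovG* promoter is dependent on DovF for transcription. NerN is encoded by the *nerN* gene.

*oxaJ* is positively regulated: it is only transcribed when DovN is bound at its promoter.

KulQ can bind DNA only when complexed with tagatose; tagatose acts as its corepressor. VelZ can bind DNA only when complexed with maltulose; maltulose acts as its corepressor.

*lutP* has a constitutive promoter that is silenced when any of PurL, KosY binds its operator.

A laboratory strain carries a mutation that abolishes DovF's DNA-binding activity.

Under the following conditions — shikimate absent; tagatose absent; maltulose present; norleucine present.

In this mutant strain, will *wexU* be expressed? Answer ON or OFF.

ON

Tagatose is absent, so KulQ is inactive.
With no repressor bound, *nerN* is transcribed.
So NerN is produced and active.
DovF is non-functional in this strain, so it has no effect.
Required activator DovF is absent, so *dovG* is not transcribed.
So DovG is not produced.
Maltulose is present, so VelZ is active.
With repressor VelZ bound, *purL* is not transcribed.
So PurL is not produced.
KosY is produced constitutively and is active.
With repressor KosY bound, *lutP* is not transcribed.
So LutP is not produced.
Activator NerN is present, so *wexU* is transcribed.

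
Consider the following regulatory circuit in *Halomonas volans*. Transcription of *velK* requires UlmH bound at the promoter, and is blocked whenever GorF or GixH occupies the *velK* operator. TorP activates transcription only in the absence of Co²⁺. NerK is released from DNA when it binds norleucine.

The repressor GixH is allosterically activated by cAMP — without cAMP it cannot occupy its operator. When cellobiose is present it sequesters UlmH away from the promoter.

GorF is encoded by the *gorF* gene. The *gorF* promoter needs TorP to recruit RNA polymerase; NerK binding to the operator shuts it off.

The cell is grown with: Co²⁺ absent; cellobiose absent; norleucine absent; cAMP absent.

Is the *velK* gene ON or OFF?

Cellobiose is absent, so UlmH is active.
Co²⁺ is absent, so TorP is active.
Norleucine is absent, so NerK is active.
With repressor NerK bound, *gorF* is not transcribed.
So GorF is not produced.
cAMP is absent, so GixH is inactive.
No repressor is bound and UlmH is active, so *velK* is transcribed.

ON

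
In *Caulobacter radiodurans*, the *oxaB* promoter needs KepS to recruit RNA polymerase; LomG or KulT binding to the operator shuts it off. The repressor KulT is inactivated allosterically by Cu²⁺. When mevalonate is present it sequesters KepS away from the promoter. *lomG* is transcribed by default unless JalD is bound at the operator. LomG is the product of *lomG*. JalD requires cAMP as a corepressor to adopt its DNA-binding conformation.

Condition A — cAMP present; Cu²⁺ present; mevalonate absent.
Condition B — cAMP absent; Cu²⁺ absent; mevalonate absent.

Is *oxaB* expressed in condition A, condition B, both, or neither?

Condition A:
cAMP is present, so JalD is active.
With repressor JalD bound, *lomG* is not transcribed.
So LomG is not produced.
Cu²⁺ is present, so KulT is inactive.
Mevalonate is absent, so KepS is active.
No repressor is bound and KepS is active, so *oxaB* is transcribed.
→ *oxaB* is ON in A.
Condition B:
cAMP is absent, so JalD is inactive.
With no repressor bound, *lomG* is transcribed.
So LomG is produced and active.
Cu²⁺ is absent, so KulT is active.
Mevalonate is absent, so KepS is active.
With repressor LomG bound, *oxaB* is not transcribed.
→ *oxaB* is OFF in B.

A only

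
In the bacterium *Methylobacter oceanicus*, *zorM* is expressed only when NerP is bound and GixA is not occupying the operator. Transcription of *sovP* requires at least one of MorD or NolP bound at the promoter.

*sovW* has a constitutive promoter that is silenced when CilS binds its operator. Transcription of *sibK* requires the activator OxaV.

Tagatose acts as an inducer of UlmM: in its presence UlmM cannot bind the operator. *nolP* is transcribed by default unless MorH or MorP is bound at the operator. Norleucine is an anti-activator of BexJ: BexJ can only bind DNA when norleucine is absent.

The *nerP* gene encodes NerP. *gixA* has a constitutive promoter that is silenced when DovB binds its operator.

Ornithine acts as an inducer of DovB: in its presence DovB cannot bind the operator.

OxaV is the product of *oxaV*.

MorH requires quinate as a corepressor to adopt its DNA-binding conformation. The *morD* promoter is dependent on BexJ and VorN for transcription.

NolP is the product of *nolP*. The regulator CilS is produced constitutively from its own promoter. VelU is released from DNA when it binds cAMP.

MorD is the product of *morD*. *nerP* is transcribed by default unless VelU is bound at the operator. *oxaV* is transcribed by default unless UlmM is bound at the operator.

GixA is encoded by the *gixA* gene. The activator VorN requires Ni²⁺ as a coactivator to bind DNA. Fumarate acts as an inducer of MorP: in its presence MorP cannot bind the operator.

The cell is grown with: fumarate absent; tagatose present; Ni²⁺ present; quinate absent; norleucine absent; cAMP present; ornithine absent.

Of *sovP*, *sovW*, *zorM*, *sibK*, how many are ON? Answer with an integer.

3

Norleucine is absent, so BexJ is active.
Ni²⁺ is present, so VorN is active.
No repressor is bound and BexJ and VorN are active, so *morD* is transcribed.
So MorD is produced and active.
Quinate is absent, so MorH is inactive.
Fumarate is absent, so MorP is active.
With repressor MorP bound, *nolP* is not transcribed.
So NolP is not produced.
Activator MorD is present, so *sovP* is transcribed.
→ *sovP* is ON.
CilS is produced constitutively and is active.
With repressor CilS bound, *sovW* is not transcribed.
→ *sovW* is OFF.
Ornithine is absent, so DovB is active.
With repressor DovB bound, *gixA* is not transcribed.
So GixA is not produced.
cAMP is present, so VelU is inactive.
With no repressor bound, *nerP* is transcribed.
So NerP is produced and active.
No repressor is bound and NerP is active, so *zorM* is transcribed.
→ *zorM* is ON.
Tagatose is present, so UlmM is inactive.
With no repressor bound, *oxaV* is transcribed.
So OxaV is produced and active.
No repressor is bound and OxaV is active, so *sibK* is transcribed.
→ *sibK* is ON.
3 of the 4 genes are transcribed.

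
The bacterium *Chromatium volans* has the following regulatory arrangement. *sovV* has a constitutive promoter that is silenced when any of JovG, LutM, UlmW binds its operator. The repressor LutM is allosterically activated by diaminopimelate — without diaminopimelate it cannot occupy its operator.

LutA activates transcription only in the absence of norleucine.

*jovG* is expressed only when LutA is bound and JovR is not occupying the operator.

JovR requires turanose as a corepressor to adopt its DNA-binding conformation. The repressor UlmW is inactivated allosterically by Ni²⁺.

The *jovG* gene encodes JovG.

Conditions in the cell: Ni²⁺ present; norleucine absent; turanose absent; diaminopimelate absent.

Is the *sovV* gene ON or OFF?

Norleucine is absent, so LutA is active.
Turanose is absent, so JovR is inactive.
No repressor is bound and LutA is active, so *jovG* is transcribed.
So JovG is produced and active.
Diaminopimelate is absent, so LutM is inactive.
Ni²⁺ is present, so UlmW is inactive.
With repressor JovG bound, *sovV* is not transcribed.

OFF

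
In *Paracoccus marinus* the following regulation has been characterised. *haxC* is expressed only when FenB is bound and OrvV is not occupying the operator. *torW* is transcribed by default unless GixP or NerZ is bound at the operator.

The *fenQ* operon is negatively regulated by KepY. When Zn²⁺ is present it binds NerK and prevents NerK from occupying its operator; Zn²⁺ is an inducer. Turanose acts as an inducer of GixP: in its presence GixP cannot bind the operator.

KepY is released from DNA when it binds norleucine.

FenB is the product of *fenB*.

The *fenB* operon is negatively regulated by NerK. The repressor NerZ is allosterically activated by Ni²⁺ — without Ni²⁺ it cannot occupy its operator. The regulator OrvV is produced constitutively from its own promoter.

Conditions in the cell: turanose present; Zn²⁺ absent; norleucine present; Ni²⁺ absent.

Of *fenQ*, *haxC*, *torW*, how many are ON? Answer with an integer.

Norleucine is present, so KepY is inactive.
With no repressor bound, *fenQ* is transcribed.
→ *fenQ* is ON.
Zn²⁺ is absent, so NerK is active.
With repressor NerK bound, *fenB* is not transcribed.
So FenB is not produced.
OrvV is produced constitutively and is active.
With repressor OrvV bound, *haxC* is not transcribed.
→ *haxC* is OFF.
Turanose is present, so GixP is inactive.
Ni²⁺ is absent, so NerZ is inactive.
With no repressor bound, *torW* is transcribed.
→ *torW* is ON.
2 of the 3 genes are transcribed.

2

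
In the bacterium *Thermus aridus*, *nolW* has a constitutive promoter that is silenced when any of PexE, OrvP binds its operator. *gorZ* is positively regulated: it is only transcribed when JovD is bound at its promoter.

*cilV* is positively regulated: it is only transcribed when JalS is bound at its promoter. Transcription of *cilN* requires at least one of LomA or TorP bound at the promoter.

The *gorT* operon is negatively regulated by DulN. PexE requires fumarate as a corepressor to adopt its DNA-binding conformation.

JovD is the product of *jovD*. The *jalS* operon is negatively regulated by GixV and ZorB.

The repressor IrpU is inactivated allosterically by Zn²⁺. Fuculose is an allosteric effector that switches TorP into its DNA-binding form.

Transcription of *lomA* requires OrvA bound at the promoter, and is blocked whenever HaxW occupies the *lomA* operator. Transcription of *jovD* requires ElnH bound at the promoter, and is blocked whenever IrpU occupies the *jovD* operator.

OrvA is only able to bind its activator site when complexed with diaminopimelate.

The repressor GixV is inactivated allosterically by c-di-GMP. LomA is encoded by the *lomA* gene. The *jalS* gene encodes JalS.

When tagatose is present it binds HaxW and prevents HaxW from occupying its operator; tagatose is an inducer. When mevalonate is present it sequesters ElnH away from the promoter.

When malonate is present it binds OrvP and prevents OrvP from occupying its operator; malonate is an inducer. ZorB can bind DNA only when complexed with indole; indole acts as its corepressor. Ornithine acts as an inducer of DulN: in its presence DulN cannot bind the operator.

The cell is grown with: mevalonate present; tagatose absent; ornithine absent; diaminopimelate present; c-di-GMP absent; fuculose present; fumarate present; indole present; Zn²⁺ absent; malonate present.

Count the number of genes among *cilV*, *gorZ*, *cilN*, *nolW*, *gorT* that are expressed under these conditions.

1

c-di-GMP is absent, so GixV is active.
Indole is present, so ZorB is active.
With repressor GixV bound, *jalS* is not transcribed.
So JalS is not produced.
Required activator JalS is absent, so *cilV* is not transcribed.
→ *cilV* is OFF.
Zn²⁺ is absent, so IrpU is active.
Mevalonate is present, so ElnH is inactive.
With repressor IrpU bound, *jovD* is not transcribed.
So JovD is not produced.
Required activator JovD is absent, so *gorZ* is not transcribed.
→ *gorZ* is OFF.
Tagatose is absent, so HaxW is active.
Diaminopimelate is present, so OrvA is active.
With repressor HaxW bound, *lomA* is not transcribed.
So LomA is not produced.
Fuculose is present, so TorP is active.
Activator TorP is present, so *cilN* is transcribed.
→ *cilN* is ON.
Fumarate is present, so PexE is active.
Malonate is present, so OrvP is inactive.
With repressor PexE bound, *nolW* is not transcribed.
→ *nolW* is OFF.
Ornithine is absent, so DulN is active.
With repressor DulN bound, *gorT* is not transcribed.
→ *gorT* is OFF.
1 of the 5 genes is transcribed.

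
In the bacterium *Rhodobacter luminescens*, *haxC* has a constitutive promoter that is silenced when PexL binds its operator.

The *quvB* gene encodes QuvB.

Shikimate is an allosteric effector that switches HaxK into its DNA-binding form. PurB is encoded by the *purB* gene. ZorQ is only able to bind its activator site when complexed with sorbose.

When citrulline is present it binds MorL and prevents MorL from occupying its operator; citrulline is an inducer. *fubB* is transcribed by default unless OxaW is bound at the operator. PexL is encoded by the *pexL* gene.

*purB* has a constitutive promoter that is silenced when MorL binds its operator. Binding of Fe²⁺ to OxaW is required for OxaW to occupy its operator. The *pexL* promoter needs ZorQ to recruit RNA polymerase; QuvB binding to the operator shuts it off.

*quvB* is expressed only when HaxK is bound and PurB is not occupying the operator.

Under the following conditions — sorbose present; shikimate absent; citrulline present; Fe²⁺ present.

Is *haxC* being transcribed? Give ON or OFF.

Citrulline is present, so MorL is inactive.
With no repressor bound, *purB* is transcribed.
So PurB is produced and active.
Shikimate is absent, so HaxK is inactive.
With repressor PurB bound, *quvB* is not transcribed.
So QuvB is not produced.
Sorbose is present, so ZorQ is active.
No repressor is bound and ZorQ is active, so *pexL* is transcribed.
So PexL is produced and active.
With repressor PexL bound, *haxC* is not transcribed.

OFF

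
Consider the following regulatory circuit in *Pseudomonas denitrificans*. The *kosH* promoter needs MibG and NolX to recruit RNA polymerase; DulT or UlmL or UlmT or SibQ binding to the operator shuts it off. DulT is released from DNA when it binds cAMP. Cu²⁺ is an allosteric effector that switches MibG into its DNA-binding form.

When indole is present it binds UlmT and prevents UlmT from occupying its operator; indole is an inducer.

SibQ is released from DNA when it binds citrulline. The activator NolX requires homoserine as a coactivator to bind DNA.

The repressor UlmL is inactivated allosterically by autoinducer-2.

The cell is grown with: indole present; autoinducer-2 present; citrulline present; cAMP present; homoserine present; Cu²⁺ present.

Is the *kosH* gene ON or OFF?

ON

cAMP is present, so DulT is inactive.
Autoinducer-2 is present, so UlmL is inactive.
Indole is present, so UlmT is inactive.
Cu²⁺ is present, so MibG is active.
Citrulline is present, so SibQ is inactive.
Homoserine is present, so NolX is active.
No repressor is bound and MibG and NolX are active, so *kosH* is transcribed.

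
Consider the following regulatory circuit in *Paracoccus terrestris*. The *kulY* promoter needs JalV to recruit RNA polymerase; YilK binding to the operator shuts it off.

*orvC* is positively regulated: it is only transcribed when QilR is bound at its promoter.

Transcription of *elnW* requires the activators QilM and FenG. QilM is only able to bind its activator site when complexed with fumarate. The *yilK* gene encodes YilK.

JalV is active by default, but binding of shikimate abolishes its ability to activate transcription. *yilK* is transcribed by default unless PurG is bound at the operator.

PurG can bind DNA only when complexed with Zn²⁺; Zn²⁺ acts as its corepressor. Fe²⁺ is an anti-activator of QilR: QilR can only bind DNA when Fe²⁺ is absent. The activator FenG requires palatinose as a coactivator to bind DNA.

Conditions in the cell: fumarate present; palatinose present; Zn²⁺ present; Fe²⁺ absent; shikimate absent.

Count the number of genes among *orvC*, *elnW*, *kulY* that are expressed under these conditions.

Fe²⁺ is absent, so QilR is active.
No repressor is bound and QilR is active, so *orvC* is transcribed.
→ *orvC* is ON.
Fumarate is present, so QilM is active.
Palatinose is present, so FenG is active.
No repressor is bound and QilM and FenG are active, so *elnW* is transcribed.
→ *elnW* is ON.
Zn²⁺ is present, so PurG is active.
With repressor PurG bound, *yilK* is not transcribed.
So YilK is not produced.
Shikimate is absent, so JalV is active.
No repressor is bound and JalV is active, so *kulY* is transcribed.
→ *kulY* is ON.
3 of the 3 genes are transcribed.

3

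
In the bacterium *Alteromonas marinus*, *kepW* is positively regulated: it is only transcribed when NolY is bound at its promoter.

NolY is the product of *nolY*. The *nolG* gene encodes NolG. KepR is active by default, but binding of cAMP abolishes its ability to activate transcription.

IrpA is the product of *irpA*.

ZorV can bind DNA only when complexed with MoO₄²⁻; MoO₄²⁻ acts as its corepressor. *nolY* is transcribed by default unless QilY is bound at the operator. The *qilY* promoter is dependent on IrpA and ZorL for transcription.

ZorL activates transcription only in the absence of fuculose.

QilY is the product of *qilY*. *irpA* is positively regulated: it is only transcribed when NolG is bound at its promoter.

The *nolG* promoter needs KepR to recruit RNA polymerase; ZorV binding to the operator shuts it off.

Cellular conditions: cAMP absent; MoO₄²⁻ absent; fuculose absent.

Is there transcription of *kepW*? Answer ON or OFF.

OFF

cAMP is absent, so KepR is active.
MoO₄²⁻ is absent, so ZorV is inactive.
No repressor is bound and KepR is active, so *nolG* is transcribed.
So NolG is produced and active.
No repressor is bound and NolG is active, so *irpA* is transcribed.
So IrpA is produced and active.
Fuculose is absent, so ZorL is active.
No repressor is bound and IrpA and ZorL are active, so *qilY* is transcribed.
So QilY is produced and active.
With repressor QilY bound, *nolY* is not transcribed.
So NolY is not produced.
Required activator NolY is absent, so *kepW* is not transcribed.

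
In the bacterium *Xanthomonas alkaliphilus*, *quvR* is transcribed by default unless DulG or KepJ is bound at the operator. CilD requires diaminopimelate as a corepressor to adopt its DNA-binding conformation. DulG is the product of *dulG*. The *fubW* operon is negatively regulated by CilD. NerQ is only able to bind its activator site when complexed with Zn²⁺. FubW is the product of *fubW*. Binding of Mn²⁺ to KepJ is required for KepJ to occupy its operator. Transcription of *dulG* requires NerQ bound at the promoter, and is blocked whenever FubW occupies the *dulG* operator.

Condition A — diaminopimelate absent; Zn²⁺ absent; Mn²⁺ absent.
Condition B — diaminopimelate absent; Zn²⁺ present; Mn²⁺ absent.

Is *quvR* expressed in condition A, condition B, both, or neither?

Condition A:
Diaminopimelate is absent, so CilD is inactive.
With no repressor bound, *fubW* is transcribed.
So FubW is produced and active.
Zn²⁺ is absent, so NerQ is inactive.
With repressor FubW bound, *dulG* is not transcribed.
So DulG is not produced.
Mn²⁺ is absent, so KepJ is inactive.
With no repressor bound, *quvR* is transcribed.
→ *quvR* is ON in A.
Condition B:
Diaminopimelate is absent, so CilD is inactive.
With no repressor bound, *fubW* is transcribed.
So FubW is produced and active.
Zn²⁺ is present, so NerQ is active.
With repressor FubW bound, *dulG* is not transcribed.
So DulG is not produced.
Mn²⁺ is absent, so KepJ is inactive.
With no repressor bound, *quvR* is transcribed.
→ *quvR* is ON in B.

both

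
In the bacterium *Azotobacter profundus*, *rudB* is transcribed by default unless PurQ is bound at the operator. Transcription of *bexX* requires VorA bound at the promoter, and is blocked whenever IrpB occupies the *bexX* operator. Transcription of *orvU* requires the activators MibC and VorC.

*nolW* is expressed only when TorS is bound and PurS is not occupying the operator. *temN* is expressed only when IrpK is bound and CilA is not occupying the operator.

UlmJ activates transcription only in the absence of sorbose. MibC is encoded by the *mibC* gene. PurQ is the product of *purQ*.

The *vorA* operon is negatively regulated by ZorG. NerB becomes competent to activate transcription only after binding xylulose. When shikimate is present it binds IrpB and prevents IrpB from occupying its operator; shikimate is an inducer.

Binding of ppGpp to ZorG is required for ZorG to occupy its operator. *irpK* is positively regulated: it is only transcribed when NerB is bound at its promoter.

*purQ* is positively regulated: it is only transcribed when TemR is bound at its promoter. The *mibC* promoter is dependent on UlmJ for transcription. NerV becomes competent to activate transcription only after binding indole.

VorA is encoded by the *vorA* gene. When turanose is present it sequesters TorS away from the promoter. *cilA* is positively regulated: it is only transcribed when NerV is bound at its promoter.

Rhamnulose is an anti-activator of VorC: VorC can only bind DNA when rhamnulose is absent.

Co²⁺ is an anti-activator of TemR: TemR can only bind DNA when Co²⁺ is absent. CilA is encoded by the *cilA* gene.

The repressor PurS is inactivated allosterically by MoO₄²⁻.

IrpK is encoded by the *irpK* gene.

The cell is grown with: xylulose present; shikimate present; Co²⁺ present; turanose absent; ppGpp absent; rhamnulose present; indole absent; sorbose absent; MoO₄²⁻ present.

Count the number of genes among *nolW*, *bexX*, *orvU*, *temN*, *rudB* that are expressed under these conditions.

Turanose is absent, so TorS is active.
MoO₄²⁻ is present, so PurS is inactive.
No repressor is bound and TorS is active, so *nolW* is transcribed.
→ *nolW* is ON.
ppGpp is absent, so ZorG is inactive.
With no repressor bound, *vorA* is transcribed.
So VorA is produced and active.
Shikimate is present, so IrpB is inactive.
No repressor is bound and VorA is active, so *bexX* is transcribed.
→ *bexX* is ON.
Sorbose is absent, so UlmJ is active.
No repressor is bound and UlmJ is active, so *mibC* is transcribed.
So MibC is produced and active.
Rhamnulose is present, so VorC is inactive.
Required activator VorC is absent, so *orvU* is not transcribed.
→ *orvU* is OFF.
Xylulose is present, so NerB is active.
No repressor is bound and NerB is active, so *irpK* is transcribed.
So IrpK is produced and active.
Indole is absent, so NerV is inactive.
Required activator NerV is absent, so *cilA* is not transcribed.
So CilA is not produced.
No repressor is bound and IrpK is active, so *temN* is transcribed.
→ *temN* is ON.
Co²⁺ is present, so TemR is inactive.
Required activator TemR is absent, so *purQ* is not transcribed.
So PurQ is not produced.
With no repressor bound, *rudB* is transcribed.
→ *rudB* is ON.
4 of the 5 genes are transcribed.

4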